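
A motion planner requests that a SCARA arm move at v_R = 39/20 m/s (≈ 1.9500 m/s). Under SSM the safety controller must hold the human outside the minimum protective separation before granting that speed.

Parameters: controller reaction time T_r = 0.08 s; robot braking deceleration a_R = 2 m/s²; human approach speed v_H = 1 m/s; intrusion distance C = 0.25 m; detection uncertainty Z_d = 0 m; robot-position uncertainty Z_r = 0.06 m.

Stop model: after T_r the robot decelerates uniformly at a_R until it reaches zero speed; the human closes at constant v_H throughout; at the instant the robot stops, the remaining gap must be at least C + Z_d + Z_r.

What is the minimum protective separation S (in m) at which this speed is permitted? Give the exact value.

stop time T_s = (39/20)/2 = 0.9750 s
robot in T_r: 1.9500·0.0800 = 0.1560 m
braking distance = 1.9500²/(2·2.0000) = 0.9506 m
human closes 1.0000·1.0550 = 1.0550 m
residual clearance needed = 0.2500+0.0000+0.0600 = 0.3100 m
S_min ≈ 0.1560+0.9506+1.0550+0.3100  ⇒  S_min = 19773/8000 m

S_min = 19773/8000 m = 2.4716 m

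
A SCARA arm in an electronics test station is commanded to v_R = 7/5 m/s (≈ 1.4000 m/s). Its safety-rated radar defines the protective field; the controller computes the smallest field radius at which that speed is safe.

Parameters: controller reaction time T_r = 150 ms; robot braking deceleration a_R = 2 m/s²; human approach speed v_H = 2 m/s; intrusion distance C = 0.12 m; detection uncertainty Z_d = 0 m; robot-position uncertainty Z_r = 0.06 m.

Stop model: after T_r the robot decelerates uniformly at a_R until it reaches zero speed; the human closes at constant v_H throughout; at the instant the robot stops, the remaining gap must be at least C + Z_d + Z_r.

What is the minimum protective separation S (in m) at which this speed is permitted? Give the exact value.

S_min = 129/50 m = 2.5800 m

braking lasts T_s = (7/5)/2 = 0.7000 s
reaction-phase robot travel = 1.4000·0.1500 = 0.2100 m
robot under decel: 1.4000²/(2·2.0000) = 0.4900 m
person approaches 2.0000·(0.1500+0.7000) = 1.7000 m
C+Z_d+Z_r = 0.1200+0.0000+0.0600 = 0.1800 m
S_min ≈ 0.2100+0.4900+1.7000+0.1800  ⇒  S_min = 129/50 m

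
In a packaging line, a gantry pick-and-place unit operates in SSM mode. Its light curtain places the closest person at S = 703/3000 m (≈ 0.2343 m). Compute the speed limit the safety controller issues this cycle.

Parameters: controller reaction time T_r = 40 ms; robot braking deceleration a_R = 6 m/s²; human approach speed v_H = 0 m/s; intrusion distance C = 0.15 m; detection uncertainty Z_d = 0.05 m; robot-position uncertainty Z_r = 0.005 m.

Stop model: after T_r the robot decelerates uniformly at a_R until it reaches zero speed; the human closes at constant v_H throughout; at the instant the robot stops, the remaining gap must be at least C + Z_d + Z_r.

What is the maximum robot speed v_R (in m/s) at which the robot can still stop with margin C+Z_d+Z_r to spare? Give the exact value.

quadratic (1/12)·v² + (1/25)·v + (-11/375) = 0
  disc = (1/25)² − 4·(1/12)·(-11/375) = 64/5625 ; √disc = 8/75
  v_R = (−(1/25) + 8/75) / (2·(1/12)) = 2/5 m/s
check:
stop time T_s = (2/5)/6 = 0.0667 s
robot covers v_R·T_r = 0.4000·0.0400 = 0.0160 m before braking
robot covers 0.4000·0.0667 − ½·6.0000·0.0667² = 0.0133 m while stopping
human closes 0.0000·0.1067 = 0.0000 m
C+Z_d+Z_r = 0.1500+0.0500+0.0050 = 0.2050 m
sum ≈ 0.0160+0.0133+0.0000+0.2050 ≈ 0.2343 m = S ✓

v_R_max = 2/5 m/s = 0.4000 m/s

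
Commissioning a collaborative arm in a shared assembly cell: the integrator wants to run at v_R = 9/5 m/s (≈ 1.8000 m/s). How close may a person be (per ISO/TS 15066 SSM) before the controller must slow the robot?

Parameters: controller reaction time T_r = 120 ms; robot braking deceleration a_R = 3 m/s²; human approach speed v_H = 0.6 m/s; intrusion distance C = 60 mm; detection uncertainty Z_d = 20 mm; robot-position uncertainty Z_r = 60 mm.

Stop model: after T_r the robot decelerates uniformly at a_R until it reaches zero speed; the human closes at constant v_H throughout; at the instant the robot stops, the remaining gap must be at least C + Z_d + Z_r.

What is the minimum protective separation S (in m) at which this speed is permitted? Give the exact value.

stop time T_s = (9/5)/3 = 0.6000 s
robot in T_r: 1.8000·0.1200 = 0.2160 m
robot under decel: 1.8000²/(2·3.0000) = 0.5400 m
human closes 0.6000·0.7200 = 0.4320 m
margins: 0.0600+0.0200+0.0600 = 0.1400 m
S_min ≈ 0.2160+0.5400+0.4320+0.1400  ⇒  S_min = 166/125 m

S_min = 166/125 m = 1.3280 m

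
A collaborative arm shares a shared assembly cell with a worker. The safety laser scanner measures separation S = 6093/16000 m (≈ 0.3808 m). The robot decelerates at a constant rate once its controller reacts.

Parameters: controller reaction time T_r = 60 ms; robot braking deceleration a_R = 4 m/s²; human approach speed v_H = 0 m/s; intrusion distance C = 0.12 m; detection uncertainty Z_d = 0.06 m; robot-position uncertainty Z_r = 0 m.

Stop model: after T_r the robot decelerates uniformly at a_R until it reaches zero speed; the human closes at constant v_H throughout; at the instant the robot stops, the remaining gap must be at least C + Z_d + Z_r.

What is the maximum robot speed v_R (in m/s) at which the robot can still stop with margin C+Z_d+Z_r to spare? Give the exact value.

quadratic (1/8)·v² + (3/50)·v + (-3213/16000) = 0
  disc = (3/50)² − 4·(1/8)·(-3213/16000) = 16641/160000 ; √disc = 129/400
  v_R = (−(3/50) + 129/400) / (2·(1/8)) = 21/20 m/s
check:
braking lasts T_s = (21/20)/4 = 0.2625 s
robot in T_r: 1.0500·0.0600 = 0.0630 m
braking distance = 1.0500²/(2·4.0000) = 0.1378 m
human closes 0.0000·0.3225 = 0.0000 m
residual clearance needed = 0.1200+0.0600+0.0000 = 0.1800 m
sum ≈ 0.0630+0.1378+0.0000+0.1800 ≈ 0.3808 m = S ✓

v_R_max = 21/20 m/s = 1.0500 m/s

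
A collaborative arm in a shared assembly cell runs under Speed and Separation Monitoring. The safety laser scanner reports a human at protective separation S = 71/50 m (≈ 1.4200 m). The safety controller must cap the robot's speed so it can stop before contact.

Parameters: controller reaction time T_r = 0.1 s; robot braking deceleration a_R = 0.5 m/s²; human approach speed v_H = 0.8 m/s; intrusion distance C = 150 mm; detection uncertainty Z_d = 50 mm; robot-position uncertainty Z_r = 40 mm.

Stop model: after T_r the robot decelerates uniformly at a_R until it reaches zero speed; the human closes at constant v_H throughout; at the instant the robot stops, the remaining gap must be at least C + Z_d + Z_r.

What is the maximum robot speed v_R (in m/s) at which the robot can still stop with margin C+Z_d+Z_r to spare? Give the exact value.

quadratic (1)·v² + (17/10)·v + (-11/10) = 0
  disc = (17/10)² − 4·(1)·(-11/10) = 729/100 ; √disc = 27/10
  v_R = (−(17/10) + 27/10) / (2·(1)) = 1/2 m/s
check:
braking lasts T_s = (1/2)/(1/2) = 1.0000 s
robot covers v_R·T_r = 0.5000·0.1000 = 0.0500 m before braking
robot under decel: 0.5000²/(2·0.5000) = 0.2500 m
human over T_r+T_s: 0.8000·(0.1000+1.0000) = 0.8800 m
margins: 0.1500+0.0500+0.0400 = 0.2400 m
sum ≈ 0.0500+0.2500+0.8800+0.2400 ≈ 1.4200 m = S ✓

v_R_max = 1/2 m/s = 0.5000 m/s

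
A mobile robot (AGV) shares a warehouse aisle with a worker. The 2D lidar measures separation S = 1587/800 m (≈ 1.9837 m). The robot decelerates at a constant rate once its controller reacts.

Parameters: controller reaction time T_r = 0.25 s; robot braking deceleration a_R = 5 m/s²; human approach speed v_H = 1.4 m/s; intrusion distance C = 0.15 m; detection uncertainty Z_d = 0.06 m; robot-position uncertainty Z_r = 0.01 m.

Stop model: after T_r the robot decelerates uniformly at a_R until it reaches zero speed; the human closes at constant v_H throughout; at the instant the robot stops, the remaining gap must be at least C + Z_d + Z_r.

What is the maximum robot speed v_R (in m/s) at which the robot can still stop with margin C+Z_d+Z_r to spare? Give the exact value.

collect terms ⇒ (1/10)·v_R² + (53/100)·v_R + (-1131/800) = 0
  disc = (53/100)² − 4·(1/10)·(-1131/800) = 529/625 ; √disc = 23/25
  v_R = (−(53/100) + 23/25) / (2·(1/10)) = 39/20 m/s
check:
T_s = v_R/a_R = (39/20)/5 = 0.3900 s
robot in T_r: 1.9500·0.2500 = 0.4875 m
robot covers 1.9500·0.3900 − ½·5.0000·0.3900² = 0.3802 m while stopping
human closes 1.4000·0.6400 = 0.8960 m
residual clearance needed = 0.1500+0.0600+0.0100 = 0.2200 m
sum ≈ 0.4875+0.3802+0.8960+0.2200 ≈ 1.9837 m = S ✓

v_R_max = 39/20 m/s = 1.9500 m/s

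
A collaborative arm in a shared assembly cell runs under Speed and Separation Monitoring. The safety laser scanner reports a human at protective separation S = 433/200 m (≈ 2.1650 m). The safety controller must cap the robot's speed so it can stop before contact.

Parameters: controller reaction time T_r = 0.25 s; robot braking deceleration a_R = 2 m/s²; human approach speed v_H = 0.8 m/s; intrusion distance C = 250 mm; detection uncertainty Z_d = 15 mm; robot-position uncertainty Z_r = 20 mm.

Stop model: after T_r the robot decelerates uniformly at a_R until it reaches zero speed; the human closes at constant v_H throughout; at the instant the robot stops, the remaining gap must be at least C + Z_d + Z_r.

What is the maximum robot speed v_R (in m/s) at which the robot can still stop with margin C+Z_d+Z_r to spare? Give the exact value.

collect terms ⇒ (1/4)·v_R² + (13/20)·v_R + (-42/25) = 0
  disc = (13/20)² − 4·(1/4)·(-42/25) = 841/400 ; √disc = 29/20
  v_R = (−(13/20) + 29/20) / (2·(1/4)) = 8/5 m/s
check:
T_s = v_R/a_R = (8/5)/2 = 0.8000 s
robot in T_r: 1.6000·0.2500 = 0.4000 m
robot under decel: 1.6000²/(2·2.0000) = 0.6400 m
human over T_r+T_s: 0.8000·(0.2500+0.8000) = 0.8400 m
C+Z_d+Z_r = 0.2500+0.0150+0.0200 = 0.2850 m
sum ≈ 0.4000+0.6400+0.8400+0.2850 ≈ 2.1650 m = S ✓

v_R_max = 8/5 m/s = 1.6000 m/s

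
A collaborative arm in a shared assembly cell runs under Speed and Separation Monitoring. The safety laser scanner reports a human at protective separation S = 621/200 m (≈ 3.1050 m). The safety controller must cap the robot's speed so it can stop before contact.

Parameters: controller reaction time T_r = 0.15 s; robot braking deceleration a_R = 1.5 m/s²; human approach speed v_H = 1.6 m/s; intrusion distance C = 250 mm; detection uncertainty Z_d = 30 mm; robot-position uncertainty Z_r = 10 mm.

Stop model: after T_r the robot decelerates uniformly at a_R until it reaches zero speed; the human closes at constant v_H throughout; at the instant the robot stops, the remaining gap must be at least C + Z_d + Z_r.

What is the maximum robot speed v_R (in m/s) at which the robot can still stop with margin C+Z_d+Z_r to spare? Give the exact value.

at the boundary: (1/3)·v² + (73/60)·v + (-103/40) = 0
  disc = (73/60)² − 4·(1/3)·(-103/40) = 17689/3600 ; √disc = 133/60
  v_R = (−(73/60) + 133/60) / (2·(1/3)) = 3/2 m/s
check:
stop time T_s = (3/2)/(3/2) = 1.0000 s
robot covers v_R·T_r = 1.5000·0.1500 = 0.2250 m before braking
braking distance = 1.5000²/(2·1.5000) = 0.7500 m
human closes 1.6000·1.1500 = 1.8400 m
residual clearance needed = 0.2500+0.0300+0.0100 = 0.2900 m
sum ≈ 0.2250+0.7500+1.8400+0.2900 ≈ 3.1050 m = S ✓

v_R_max = 3/2 m/s = 1.5000 m/s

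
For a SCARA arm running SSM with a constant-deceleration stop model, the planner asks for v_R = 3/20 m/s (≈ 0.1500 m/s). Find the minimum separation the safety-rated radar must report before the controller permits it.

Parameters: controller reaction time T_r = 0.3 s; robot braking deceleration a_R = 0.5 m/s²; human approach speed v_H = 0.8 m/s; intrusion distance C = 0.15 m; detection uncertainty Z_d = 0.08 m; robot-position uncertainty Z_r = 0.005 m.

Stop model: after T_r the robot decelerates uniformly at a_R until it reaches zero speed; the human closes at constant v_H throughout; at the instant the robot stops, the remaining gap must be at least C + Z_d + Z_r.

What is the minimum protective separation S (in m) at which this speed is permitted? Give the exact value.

S_min = 313/400 m = 0.7825 m

stop time T_s = (3/20)/(1/2) = 0.3000 s
robot in T_r: 0.1500·0.3000 = 0.0450 m
braking distance = 0.1500²/(2·0.5000) = 0.0225 m
person approaches 0.8000·(0.3000+0.3000) = 0.4800 m
margins: 0.1500+0.0800+0.0050 = 0.2350 m
S_min ≈ 0.0450+0.0225+0.4800+0.2350  ⇒  S_min = 313/400 m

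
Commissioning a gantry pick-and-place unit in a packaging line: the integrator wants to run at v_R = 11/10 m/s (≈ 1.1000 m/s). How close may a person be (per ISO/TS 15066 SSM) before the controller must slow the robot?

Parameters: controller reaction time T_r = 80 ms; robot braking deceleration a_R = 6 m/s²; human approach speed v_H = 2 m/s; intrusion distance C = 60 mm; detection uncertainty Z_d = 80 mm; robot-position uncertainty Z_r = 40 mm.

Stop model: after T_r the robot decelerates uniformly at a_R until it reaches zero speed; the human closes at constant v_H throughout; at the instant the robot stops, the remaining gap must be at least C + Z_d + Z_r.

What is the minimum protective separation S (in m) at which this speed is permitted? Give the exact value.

S_min = 1791/2000 m = 0.8955 m

T_s = v_R/a_R = (11/10)/6 = 0.1833 s
robot in T_r: 1.1000·0.0800 = 0.0880 m
braking distance = 1.1000²/(2·6.0000) = 0.1008 m
human closes 2.0000·0.2633 = 0.5267 m
C+Z_d+Z_r = 0.0600+0.0800+0.0400 = 0.1800 m
S_min ≈ 0.0880+0.1008+0.5267+0.1800  ⇒  S_min = 1791/2000 m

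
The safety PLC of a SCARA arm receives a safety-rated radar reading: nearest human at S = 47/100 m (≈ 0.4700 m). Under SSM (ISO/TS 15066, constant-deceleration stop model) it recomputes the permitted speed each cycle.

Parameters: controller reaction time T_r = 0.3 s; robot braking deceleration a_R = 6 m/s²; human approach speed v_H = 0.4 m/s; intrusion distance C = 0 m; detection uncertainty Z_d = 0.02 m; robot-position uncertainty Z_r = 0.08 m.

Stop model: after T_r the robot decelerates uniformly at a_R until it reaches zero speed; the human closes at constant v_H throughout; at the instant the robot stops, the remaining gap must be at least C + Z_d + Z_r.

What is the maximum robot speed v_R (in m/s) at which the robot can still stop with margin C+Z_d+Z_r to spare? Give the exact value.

at the boundary: (1/12)·v² + (11/30)·v + (-1/4) = 0
  disc = (11/30)² − 4·(1/12)·(-1/4) = 49/225 ; √disc = 7/15
  v_R = (−(11/30) + 7/15) / (2·(1/12)) = 3/5 m/s
check:
stop time T_s = (3/5)/6 = 0.1000 s
robot in T_r: 0.6000·0.3000 = 0.1800 m
robot under decel: 0.6000²/(2·6.0000) = 0.0300 m
human closes 0.4000·0.4000 = 0.1600 m
residual clearance needed = 0.0000+0.0200+0.0800 = 0.1000 m
sum ≈ 0.1800+0.0300+0.1600+0.1000 ≈ 0.4700 m = S ✓

v_R_max = 3/5 m/s = 0.6000 m/s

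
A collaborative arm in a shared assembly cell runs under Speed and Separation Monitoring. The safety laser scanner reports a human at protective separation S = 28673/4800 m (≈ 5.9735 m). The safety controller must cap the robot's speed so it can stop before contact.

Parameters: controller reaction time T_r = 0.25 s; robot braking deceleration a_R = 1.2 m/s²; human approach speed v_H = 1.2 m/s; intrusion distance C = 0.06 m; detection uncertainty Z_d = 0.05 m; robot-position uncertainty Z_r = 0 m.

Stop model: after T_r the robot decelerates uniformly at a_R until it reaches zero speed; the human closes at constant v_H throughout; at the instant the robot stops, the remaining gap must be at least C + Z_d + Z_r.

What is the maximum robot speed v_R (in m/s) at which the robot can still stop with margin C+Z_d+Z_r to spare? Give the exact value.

v_R_max = 49/20 m/s = 2.4500 m/s

collect terms ⇒ (5/12)·v_R² + (5/4)·v_R + (-5341/960) = 0
  disc = (5/4)² − 4·(5/12)·(-5341/960) = 6241/576 ; √disc = 79/24
  v_R = (−(5/4) + 79/24) / (2·(5/12)) = 49/20 m/s
check:
T_s = v_R/a_R = (49/20)/(6/5) = 2.0417 s
robot in T_r: 2.4500·0.2500 = 0.6125 m
robot covers 2.4500·2.0417 − ½·1.2000·2.0417² = 2.5010 m while stopping
human over T_r+T_s: 1.2000·(0.2500+2.0417) = 2.7500 m
residual clearance needed = 0.0600+0.0500+0.0000 = 0.1100 m
sum ≈ 0.6125+2.5010+2.7500+0.1100 ≈ 5.9735 m = S ✓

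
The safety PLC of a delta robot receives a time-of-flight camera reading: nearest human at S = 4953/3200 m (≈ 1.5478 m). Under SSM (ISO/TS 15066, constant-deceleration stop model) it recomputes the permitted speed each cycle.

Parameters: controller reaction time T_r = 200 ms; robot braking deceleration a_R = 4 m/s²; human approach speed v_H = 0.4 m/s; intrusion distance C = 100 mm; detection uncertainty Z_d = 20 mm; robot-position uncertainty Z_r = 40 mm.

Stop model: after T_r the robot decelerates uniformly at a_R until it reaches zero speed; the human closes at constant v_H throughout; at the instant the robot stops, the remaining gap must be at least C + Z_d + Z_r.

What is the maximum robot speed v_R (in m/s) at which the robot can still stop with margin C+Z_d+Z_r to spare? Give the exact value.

v_R_max = 9/4 m/s = 2.2500 m/s

at the boundary: (1/8)·v² + (3/10)·v + (-837/640) = 0
  disc = (3/10)² − 4·(1/8)·(-837/640) = 4761/6400 ; √disc = 69/80
  v_R = (−(3/10) + 69/80) / (2·(1/8)) = 9/4 m/s
check:
stop time T_s = (9/4)/4 = 0.5625 s
reaction-phase robot travel = 2.2500·0.2000 = 0.4500 m
braking distance = 2.2500²/(2·4.0000) = 0.6328 m
human closes 0.4000·0.7625 = 0.3050 m
residual clearance needed = 0.1000+0.0200+0.0400 = 0.1600 m
sum ≈ 0.4500+0.6328+0.3050+0.1600 ≈ 1.5478 m = S ✓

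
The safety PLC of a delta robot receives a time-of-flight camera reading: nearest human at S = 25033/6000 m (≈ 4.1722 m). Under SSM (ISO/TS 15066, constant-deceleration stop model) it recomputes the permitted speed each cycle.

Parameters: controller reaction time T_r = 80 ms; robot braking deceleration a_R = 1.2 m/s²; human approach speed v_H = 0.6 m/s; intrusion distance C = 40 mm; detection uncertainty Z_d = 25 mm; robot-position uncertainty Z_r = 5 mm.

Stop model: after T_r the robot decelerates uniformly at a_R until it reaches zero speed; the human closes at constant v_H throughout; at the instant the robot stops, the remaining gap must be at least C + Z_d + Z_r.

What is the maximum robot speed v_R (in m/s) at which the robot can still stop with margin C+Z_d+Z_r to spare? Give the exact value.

v_R_max = 5/2 m/s = 2.5000 m/s

collect terms ⇒ (5/12)·v_R² + (29/50)·v_R + (-973/240) = 0
  disc = (29/50)² − 4·(5/12)·(-973/240) = 638401/90000 ; √disc = 799/300
  v_R = (−(29/50) + 799/300) / (2·(5/12)) = 5/2 m/s
check:
braking lasts T_s = (5/2)/(6/5) = 2.0833 s
robot in T_r: 2.5000·0.0800 = 0.2000 m
robot covers 2.5000·2.0833 − ½·1.2000·2.0833² = 2.6042 m while stopping
human closes 0.6000·2.1633 = 1.2980 m
margins: 0.0400+0.0250+0.0050 = 0.0700 m
sum ≈ 0.2000+2.6042+1.2980+0.0700 ≈ 4.1722 m = S ✓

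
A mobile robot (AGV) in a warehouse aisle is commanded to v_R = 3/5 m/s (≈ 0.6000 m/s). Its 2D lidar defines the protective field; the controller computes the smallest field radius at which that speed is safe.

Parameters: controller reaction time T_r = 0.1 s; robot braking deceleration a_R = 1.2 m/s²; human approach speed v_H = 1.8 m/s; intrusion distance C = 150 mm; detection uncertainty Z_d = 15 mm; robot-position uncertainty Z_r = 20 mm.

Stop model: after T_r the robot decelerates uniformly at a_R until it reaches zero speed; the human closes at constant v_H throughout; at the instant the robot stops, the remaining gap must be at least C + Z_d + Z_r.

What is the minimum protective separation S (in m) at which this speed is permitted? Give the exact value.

S_min = 59/40 m = 1.4750 m

stop time T_s = (3/5)/(6/5) = 0.5000 s
robot covers v_R·T_r = 0.6000·0.1000 = 0.0600 m before braking
robot under decel: 0.6000²/(2·1.2000) = 0.1500 m
human closes 1.8000·0.6000 = 1.0800 m
margins: 0.1500+0.0150+0.0200 = 0.1850 m
S_min ≈ 0.0600+0.1500+1.0800+0.1850  ⇒  S_min = 59/40 m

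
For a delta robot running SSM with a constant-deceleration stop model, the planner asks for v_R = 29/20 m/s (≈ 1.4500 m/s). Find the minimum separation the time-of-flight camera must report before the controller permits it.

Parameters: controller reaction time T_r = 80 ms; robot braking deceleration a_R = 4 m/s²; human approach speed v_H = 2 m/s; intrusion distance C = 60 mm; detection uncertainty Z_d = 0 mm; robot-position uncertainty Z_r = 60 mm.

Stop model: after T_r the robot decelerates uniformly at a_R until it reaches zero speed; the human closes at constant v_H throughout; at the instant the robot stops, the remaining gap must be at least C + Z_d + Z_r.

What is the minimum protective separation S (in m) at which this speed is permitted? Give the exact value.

braking lasts T_s = (29/20)/4 = 0.3625 s
reaction-phase robot travel = 1.4500·0.0800 = 0.1160 m
robot under decel: 1.4500²/(2·4.0000) = 0.2628 m
human over T_r+T_s: 2.0000·(0.0800+0.3625) = 0.8850 m
residual clearance needed = 0.0600+0.0000+0.0600 = 0.1200 m
S_min ≈ 0.1160+0.2628+0.8850+0.1200  ⇒  S_min = 22141/16000 m

S_min = 22141/16000 m = 1.3838 m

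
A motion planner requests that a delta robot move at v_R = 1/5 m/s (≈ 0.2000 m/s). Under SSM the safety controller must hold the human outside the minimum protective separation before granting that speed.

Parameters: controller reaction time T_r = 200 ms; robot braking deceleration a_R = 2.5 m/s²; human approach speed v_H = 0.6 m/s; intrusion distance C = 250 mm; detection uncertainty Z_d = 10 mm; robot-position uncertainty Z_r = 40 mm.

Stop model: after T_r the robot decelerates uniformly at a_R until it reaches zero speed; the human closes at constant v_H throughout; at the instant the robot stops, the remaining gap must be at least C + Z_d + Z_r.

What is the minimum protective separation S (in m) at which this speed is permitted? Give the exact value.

S_min = 129/250 m = 0.5160 m

T_s = v_R/a_R = (1/5)/(5/2) = 0.0800 s
robot in T_r: 0.2000·0.2000 = 0.0400 m
robot covers 0.2000·0.0800 − ½·2.5000·0.0800² = 0.0080 m while stopping
human over T_r+T_s: 0.6000·(0.2000+0.0800) = 0.1680 m
residual clearance needed = 0.2500+0.0100+0.0400 = 0.3000 m
S_min ≈ 0.0400+0.0080+0.1680+0.3000  ⇒  S_min = 129/250 m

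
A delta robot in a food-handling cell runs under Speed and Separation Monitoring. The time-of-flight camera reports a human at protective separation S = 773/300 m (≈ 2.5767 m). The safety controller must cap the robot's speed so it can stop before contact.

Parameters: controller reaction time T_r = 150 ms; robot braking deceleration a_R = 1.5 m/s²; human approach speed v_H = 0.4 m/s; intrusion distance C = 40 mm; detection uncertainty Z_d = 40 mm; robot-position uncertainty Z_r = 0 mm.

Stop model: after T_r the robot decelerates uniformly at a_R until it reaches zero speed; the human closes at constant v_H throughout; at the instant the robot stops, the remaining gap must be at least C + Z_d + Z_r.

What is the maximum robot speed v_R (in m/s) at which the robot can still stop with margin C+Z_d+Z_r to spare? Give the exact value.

v_R_max = 43/20 m/s = 2.1500 m/s

collect terms ⇒ (1/3)·v_R² + (5/12)·v_R + (-731/300) = 0
  disc = (5/12)² − 4·(1/3)·(-731/300) = 1369/400 ; √disc = 37/20
  v_R = (−(5/12) + 37/20) / (2·(1/3)) = 43/20 m/s
check:
stop time T_s = (43/20)/(3/2) = 1.4333 s
reaction-phase robot travel = 2.1500·0.1500 = 0.3225 m
robot covers 2.1500·1.4333 − ½·1.5000·1.4333² = 1.5408 m while stopping
human closes 0.4000·1.5833 = 0.6333 m
C+Z_d+Z_r = 0.0400+0.0400+0.0000 = 0.0800 m
sum ≈ 0.3225+1.5408+0.6333+0.0800 ≈ 2.5767 m = S ✓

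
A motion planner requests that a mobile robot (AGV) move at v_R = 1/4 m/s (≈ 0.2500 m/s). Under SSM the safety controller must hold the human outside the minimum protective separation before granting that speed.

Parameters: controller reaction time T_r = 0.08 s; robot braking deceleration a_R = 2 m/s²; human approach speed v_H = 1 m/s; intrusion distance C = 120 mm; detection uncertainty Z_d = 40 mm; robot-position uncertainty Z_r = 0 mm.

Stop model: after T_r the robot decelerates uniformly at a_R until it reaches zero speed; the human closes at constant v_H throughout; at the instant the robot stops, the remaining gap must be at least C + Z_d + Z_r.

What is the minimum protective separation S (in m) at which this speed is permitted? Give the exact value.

braking lasts T_s = (1/4)/2 = 0.1250 s
robot covers v_R·T_r = 0.2500·0.0800 = 0.0200 m before braking
robot covers 0.2500·0.1250 − ½·2.0000·0.1250² = 0.0156 m while stopping
human closes 1.0000·0.2050 = 0.2050 m
C+Z_d+Z_r = 0.1200+0.0400+0.0000 = 0.1600 m
S_min ≈ 0.0200+0.0156+0.2050+0.1600  ⇒  S_min = 641/1600 m

S_min = 641/1600 m = 0.4006 m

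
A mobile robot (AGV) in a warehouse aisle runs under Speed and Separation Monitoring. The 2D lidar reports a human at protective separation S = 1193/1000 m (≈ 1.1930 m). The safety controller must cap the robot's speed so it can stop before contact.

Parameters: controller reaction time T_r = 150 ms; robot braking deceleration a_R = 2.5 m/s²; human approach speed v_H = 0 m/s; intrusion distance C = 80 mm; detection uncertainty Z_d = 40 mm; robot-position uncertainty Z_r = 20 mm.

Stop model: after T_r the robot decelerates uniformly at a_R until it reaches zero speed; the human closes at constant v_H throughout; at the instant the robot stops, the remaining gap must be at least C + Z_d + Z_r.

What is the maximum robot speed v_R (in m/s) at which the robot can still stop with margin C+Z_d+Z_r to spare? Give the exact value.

quadratic (1/5)·v² + (3/20)·v + (-1053/1000) = 0
  disc = (3/20)² − 4·(1/5)·(-1053/1000) = 8649/10000 ; √disc = 93/100
  v_R = (−(3/20) + 93/100) / (2·(1/5)) = 39/20 m/s
check:
braking lasts T_s = (39/20)/(5/2) = 0.7800 s
reaction-phase robot travel = 1.9500·0.1500 = 0.2925 m
braking distance = 1.9500²/(2·2.5000) = 0.7605 m
human over T_r+T_s: 0.0000·(0.1500+0.7800) = 0.0000 m
residual clearance needed = 0.0800+0.0400+0.0200 = 0.1400 m
sum ≈ 0.2925+0.7605+0.0000+0.1400 ≈ 1.1930 m = S ✓

v_R_max = 39/20 m/s = 1.9500 m/s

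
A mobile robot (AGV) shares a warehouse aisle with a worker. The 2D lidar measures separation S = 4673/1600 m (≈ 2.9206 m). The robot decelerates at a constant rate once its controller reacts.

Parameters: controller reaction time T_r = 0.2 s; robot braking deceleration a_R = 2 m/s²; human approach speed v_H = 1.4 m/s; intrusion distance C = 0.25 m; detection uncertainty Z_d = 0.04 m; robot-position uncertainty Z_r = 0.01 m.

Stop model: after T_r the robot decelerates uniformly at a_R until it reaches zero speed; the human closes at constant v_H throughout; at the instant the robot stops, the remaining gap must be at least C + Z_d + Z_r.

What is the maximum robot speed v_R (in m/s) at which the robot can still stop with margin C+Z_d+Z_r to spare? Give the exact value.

quadratic (1/4)·v² + (9/10)·v + (-749/320) = 0
  disc = (9/10)² − 4·(1/4)·(-749/320) = 5041/1600 ; √disc = 71/40
  v_R = (−(9/10) + 71/40) / (2·(1/4)) = 7/4 m/s
check:
stop time T_s = (7/4)/2 = 0.8750 s
robot in T_r: 1.7500·0.2000 = 0.3500 m
robot covers 1.7500·0.8750 − ½·2.0000·0.8750² = 0.7656 m while stopping
person approaches 1.4000·(0.2000+0.8750) = 1.5050 m
margins: 0.2500+0.0400+0.0100 = 0.3000 m
sum ≈ 0.3500+0.7656+1.5050+0.3000 ≈ 2.9206 m = S ✓

v_R_max = 7/4 m/s = 1.7500 m/s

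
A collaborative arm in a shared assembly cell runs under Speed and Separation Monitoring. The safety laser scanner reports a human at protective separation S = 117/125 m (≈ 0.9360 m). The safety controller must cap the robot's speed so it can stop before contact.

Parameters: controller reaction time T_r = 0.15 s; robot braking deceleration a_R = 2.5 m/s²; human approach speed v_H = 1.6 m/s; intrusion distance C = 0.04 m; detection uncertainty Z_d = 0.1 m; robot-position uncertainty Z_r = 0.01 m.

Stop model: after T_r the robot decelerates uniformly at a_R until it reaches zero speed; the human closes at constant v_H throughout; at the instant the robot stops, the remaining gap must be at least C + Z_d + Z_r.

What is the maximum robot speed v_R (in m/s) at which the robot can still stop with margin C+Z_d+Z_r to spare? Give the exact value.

collect terms ⇒ (1/5)·v_R² + (79/100)·v_R + (-273/500) = 0
  disc = (79/100)² − 4·(1/5)·(-273/500) = 10609/10000 ; √disc = 103/100
  v_R = (−(79/100) + 103/100) / (2·(1/5)) = 3/5 m/s
check:
braking lasts T_s = (3/5)/(5/2) = 0.2400 s
robot in T_r: 0.6000·0.1500 = 0.0900 m
robot under decel: 0.6000²/(2·2.5000) = 0.0720 m
human closes 1.6000·0.3900 = 0.6240 m
residual clearance needed = 0.0400+0.1000+0.0100 = 0.1500 m
sum ≈ 0.0900+0.0720+0.6240+0.1500 ≈ 0.9360 m = S ✓

v_R_max = 3/5 m/s = 0.6000 m/s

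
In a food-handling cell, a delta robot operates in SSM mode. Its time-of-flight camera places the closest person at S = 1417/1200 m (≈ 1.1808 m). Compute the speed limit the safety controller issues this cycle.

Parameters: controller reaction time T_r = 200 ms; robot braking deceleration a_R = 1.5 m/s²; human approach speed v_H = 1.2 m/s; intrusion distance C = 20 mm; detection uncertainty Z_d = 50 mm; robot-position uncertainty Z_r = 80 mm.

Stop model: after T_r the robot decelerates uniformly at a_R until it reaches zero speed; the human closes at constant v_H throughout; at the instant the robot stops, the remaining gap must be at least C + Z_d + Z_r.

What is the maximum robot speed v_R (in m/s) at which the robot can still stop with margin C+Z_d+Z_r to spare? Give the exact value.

v_R_max = 13/20 m/s = 0.6500 m/s

quadratic (1/3)·v² + (1)·v + (-949/1200) = 0
  disc = (1)² − 4·(1/3)·(-949/1200) = 1849/900 ; √disc = 43/30
  v_R = (−(1) + 43/30) / (2·(1/3)) = 13/20 m/s
check:
braking lasts T_s = (13/20)/(3/2) = 0.4333 s
reaction-phase robot travel = 0.6500·0.2000 = 0.1300 m
robot covers 0.6500·0.4333 − ½·1.5000·0.4333² = 0.1408 m while stopping
person approaches 1.2000·(0.2000+0.4333) = 0.7600 m
margins: 0.0200+0.0500+0.0800 = 0.1500 m
sum ≈ 0.1300+0.1408+0.7600+0.1500 ≈ 1.1808 m = S ✓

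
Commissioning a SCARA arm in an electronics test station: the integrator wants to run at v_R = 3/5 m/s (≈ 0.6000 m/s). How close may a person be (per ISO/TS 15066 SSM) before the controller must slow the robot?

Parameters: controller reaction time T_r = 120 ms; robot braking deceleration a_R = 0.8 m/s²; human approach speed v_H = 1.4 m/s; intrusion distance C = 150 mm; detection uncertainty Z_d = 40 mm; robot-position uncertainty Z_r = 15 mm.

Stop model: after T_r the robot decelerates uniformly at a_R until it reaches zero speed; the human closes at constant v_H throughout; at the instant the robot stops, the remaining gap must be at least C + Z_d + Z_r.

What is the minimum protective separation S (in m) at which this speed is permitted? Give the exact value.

stop time T_s = (3/5)/(4/5) = 0.7500 s
robot covers v_R·T_r = 0.6000·0.1200 = 0.0720 m before braking
robot covers 0.6000·0.7500 − ½·0.8000·0.7500² = 0.2250 m while stopping
person approaches 1.4000·(0.1200+0.7500) = 1.2180 m
residual clearance needed = 0.1500+0.0400+0.0150 = 0.2050 m
S_min ≈ 0.0720+0.2250+1.2180+0.2050  ⇒  S_min = 43/25 m

S_min = 43/25 m = 1.7200 m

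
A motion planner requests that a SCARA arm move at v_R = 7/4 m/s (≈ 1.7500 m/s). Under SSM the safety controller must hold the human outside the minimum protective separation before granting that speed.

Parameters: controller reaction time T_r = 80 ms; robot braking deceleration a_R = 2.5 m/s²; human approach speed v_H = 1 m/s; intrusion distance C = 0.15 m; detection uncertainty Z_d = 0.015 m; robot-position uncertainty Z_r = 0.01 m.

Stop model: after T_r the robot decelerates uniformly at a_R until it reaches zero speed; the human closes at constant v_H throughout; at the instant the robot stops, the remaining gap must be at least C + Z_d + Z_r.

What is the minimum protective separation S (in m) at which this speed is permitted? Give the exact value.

S_min = 683/400 m = 1.7075 m

stop time T_s = (7/4)/(5/2) = 0.7000 s
robot covers v_R·T_r = 1.7500·0.0800 = 0.1400 m before braking
braking distance = 1.7500²/(2·2.5000) = 0.6125 m
person approaches 1.0000·(0.0800+0.7000) = 0.7800 m
residual clearance needed = 0.1500+0.0150+0.0100 = 0.1750 m
S_min ≈ 0.1400+0.6125+0.7800+0.1750  ⇒  S_min = 683/400 m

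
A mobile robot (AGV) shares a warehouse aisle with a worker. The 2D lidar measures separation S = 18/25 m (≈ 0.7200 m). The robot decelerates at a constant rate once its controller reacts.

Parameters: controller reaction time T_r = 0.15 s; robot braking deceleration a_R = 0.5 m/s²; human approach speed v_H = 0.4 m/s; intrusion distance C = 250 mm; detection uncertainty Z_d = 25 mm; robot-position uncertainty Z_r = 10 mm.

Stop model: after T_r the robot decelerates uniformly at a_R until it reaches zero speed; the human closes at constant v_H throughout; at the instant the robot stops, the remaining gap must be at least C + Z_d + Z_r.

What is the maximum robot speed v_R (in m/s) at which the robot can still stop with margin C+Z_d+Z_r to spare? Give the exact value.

collect terms ⇒ (1)·v_R² + (19/20)·v_R + (-3/8) = 0
  disc = (19/20)² − 4·(1)·(-3/8) = 961/400 ; √disc = 31/20
  v_R = (−(19/20) + 31/20) / (2·(1)) = 3/10 m/s
check:
stop time T_s = (3/10)/(1/2) = 0.6000 s
robot covers v_R·T_r = 0.3000·0.1500 = 0.0450 m before braking
robot covers 0.3000·0.6000 − ½·0.5000·0.6000² = 0.0900 m while stopping
human over T_r+T_s: 0.4000·(0.1500+0.6000) = 0.3000 m
C+Z_d+Z_r = 0.2500+0.0250+0.0100 = 0.2850 m
sum ≈ 0.0450+0.0900+0.3000+0.2850 ≈ 0.7200 m = S ✓

v_R_max = 3/10 m/s = 0.3000 m/s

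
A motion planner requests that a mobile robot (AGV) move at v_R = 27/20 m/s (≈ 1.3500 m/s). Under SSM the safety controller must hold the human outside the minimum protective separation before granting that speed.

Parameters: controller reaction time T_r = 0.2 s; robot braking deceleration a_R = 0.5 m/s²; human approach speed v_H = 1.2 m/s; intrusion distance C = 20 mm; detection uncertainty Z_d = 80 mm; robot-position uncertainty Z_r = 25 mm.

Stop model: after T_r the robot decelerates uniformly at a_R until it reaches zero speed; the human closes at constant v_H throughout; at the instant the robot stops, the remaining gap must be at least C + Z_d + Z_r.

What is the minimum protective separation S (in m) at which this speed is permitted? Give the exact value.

T_s = v_R/a_R = (27/20)/(1/2) = 2.7000 s
reaction-phase robot travel = 1.3500·0.2000 = 0.2700 m
braking distance = 1.3500²/(2·0.5000) = 1.8225 m
person approaches 1.2000·(0.2000+2.7000) = 3.4800 m
residual clearance needed = 0.0200+0.0800+0.0250 = 0.1250 m
S_min ≈ 0.2700+1.8225+3.4800+0.1250  ⇒  S_min = 2279/400 m

S_min = 2279/400 m = 5.6975 m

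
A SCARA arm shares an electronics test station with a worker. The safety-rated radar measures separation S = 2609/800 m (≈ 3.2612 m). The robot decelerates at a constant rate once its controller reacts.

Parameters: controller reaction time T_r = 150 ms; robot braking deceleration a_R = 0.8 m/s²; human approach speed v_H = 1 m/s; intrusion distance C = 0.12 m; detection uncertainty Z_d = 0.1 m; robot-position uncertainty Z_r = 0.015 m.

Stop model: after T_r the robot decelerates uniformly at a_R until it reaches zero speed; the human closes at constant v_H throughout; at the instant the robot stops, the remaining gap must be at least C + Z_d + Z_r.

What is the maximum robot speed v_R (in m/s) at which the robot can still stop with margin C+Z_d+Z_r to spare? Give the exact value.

v_R_max = 13/10 m/s = 1.3000 m/s

at the boundary: (5/8)·v² + (7/5)·v + (-2301/800) = 0
  disc = (7/5)² − 4·(5/8)·(-2301/800) = 14641/1600 ; √disc = 121/40
  v_R = (−(7/5) + 121/40) / (2·(5/8)) = 13/10 m/s
check:
stop time T_s = (13/10)/(4/5) = 1.6250 s
robot covers v_R·T_r = 1.3000·0.1500 = 0.1950 m before braking
robot covers 1.3000·1.6250 − ½·0.8000·1.6250² = 1.0562 m while stopping
human closes 1.0000·1.7750 = 1.7750 m
C+Z_d+Z_r = 0.1200+0.1000+0.0150 = 0.2350 m
sum ≈ 0.1950+1.0562+1.7750+0.2350 ≈ 3.2612 m = S ✓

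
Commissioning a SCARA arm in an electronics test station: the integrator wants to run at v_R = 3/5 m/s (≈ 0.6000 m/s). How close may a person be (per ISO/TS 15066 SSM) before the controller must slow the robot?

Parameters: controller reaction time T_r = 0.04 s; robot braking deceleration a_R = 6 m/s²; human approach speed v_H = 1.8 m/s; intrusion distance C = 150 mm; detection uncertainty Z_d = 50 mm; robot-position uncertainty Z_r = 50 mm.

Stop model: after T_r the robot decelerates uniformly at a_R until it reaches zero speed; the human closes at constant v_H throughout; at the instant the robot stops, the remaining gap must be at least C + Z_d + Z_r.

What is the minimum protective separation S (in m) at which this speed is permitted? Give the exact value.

stop time T_s = (3/5)/6 = 0.1000 s
robot in T_r: 0.6000·0.0400 = 0.0240 m
robot covers 0.6000·0.1000 − ½·6.0000·0.1000² = 0.0300 m while stopping
human closes 1.8000·0.1400 = 0.2520 m
C+Z_d+Z_r = 0.1500+0.0500+0.0500 = 0.2500 m
S_min ≈ 0.0240+0.0300+0.2520+0.2500  ⇒  S_min = 139/250 m

S_min = 139/250 m = 0.5560 m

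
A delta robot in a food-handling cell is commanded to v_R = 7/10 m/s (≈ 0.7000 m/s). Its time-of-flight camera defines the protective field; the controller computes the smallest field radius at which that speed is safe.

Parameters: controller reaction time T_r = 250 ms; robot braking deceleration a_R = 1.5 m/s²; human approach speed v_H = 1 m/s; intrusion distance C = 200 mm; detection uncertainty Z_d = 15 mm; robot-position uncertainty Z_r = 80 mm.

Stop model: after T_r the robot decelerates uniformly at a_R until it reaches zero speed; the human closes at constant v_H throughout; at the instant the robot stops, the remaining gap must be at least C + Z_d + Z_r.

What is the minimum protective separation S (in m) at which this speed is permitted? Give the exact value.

S_min = 27/20 m = 1.3500 m

braking lasts T_s = (7/10)/(3/2) = 0.4667 s
robot covers v_R·T_r = 0.7000·0.2500 = 0.1750 m before braking
robot under decel: 0.7000²/(2·1.5000) = 0.1633 m
human closes 1.0000·0.7167 = 0.7167 m
margins: 0.2000+0.0150+0.0800 = 0.2950 m
S_min ≈ 0.1750+0.1633+0.7167+0.2950  ⇒  S_min = 27/20 m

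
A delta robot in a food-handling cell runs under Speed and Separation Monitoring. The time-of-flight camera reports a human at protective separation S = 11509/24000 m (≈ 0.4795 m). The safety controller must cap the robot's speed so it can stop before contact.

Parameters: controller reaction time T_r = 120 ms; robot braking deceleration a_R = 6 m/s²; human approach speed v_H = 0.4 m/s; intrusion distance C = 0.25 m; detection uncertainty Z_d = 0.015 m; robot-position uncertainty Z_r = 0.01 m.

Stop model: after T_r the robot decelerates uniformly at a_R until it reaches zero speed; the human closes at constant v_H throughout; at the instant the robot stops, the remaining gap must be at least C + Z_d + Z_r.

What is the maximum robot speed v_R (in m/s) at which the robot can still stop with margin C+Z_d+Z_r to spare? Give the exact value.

v_R_max = 13/20 m/s = 0.6500 m/s

collect terms ⇒ (1/12)·v_R² + (14/75)·v_R + (-3757/24000) = 0
  disc = (14/75)² − 4·(1/12)·(-3757/24000) = 3481/40000 ; √disc = 59/200
  v_R = (−(14/75) + 59/200) / (2·(1/12)) = 13/20 m/s
check:
T_s = v_R/a_R = (13/20)/6 = 0.1083 s
reaction-phase robot travel = 0.6500·0.1200 = 0.0780 m
robot covers 0.6500·0.1083 − ½·6.0000·0.1083² = 0.0352 m while stopping
human over T_r+T_s: 0.4000·(0.1200+0.1083) = 0.0913 m
margins: 0.2500+0.0150+0.0100 = 0.2750 m
sum ≈ 0.0780+0.0352+0.0913+0.2750 ≈ 0.4795 m = S ✓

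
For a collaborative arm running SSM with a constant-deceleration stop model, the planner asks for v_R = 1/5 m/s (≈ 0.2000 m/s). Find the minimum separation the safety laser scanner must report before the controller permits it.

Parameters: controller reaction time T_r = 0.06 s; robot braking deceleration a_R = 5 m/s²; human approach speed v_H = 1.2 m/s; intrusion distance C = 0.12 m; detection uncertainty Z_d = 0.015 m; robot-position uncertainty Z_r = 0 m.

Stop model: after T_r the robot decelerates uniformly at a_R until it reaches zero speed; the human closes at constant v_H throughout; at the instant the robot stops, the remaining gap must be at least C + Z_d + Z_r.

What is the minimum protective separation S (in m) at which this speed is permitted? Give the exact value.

stop time T_s = (1/5)/5 = 0.0400 s
reaction-phase robot travel = 0.2000·0.0600 = 0.0120 m
braking distance = 0.2000²/(2·5.0000) = 0.0040 m
human closes 1.2000·0.1000 = 0.1200 m
C+Z_d+Z_r = 0.1200+0.0150+0.0000 = 0.1350 m
S_min ≈ 0.0120+0.0040+0.1200+0.1350  ⇒  S_min = 271/1000 m

S_min = 271/1000 m = 0.2710 m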